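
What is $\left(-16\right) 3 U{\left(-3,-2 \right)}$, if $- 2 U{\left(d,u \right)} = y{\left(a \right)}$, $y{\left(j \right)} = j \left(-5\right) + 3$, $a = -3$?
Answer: $432$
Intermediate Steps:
$y{\left(j \right)} = 3 - 5 j$ ($y{\left(j \right)} = - 5 j + 3 = 3 - 5 j$)
$U{\left(d,u \right)} = -9$ ($U{\left(d,u \right)} = - \frac{3 - -15}{2} = - \frac{3 + 15}{2} = \left(- \frac{1}{2}\right) 18 = -9$)
$\left(-16\right) 3 U{\left(-3,-2 \right)} = \left(-16\right) 3 \left(-9\right) = \left(-48\right) \left(-9\right) = 432$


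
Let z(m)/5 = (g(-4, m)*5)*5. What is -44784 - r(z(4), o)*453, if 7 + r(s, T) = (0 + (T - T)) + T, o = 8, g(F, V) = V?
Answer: -45237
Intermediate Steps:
z(m) = 125*m (z(m) = 5*((m*5)*5) = 5*((5*m)*5) = 5*(25*m) = 125*m)
r(s, T) = -7 + T (r(s, T) = -7 + ((0 + (T - T)) + T) = -7 + ((0 + 0) + T) = -7 + (0 + T) = -7 + T)
-44784 - r(z(4), o)*453 = -44784 - (-7 + 8)*453 = -44784 - 453 = -45237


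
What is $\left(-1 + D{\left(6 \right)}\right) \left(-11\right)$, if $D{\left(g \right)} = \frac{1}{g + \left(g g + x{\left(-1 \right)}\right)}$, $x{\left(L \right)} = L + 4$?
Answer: $\frac{484}{45} \approx 10.756$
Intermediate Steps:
$x{\left(L \right)} = 4 + L$
$D{\left(g \right)} = \frac{1}{3 + g + g^{2}}$ ($D{\left(g \right)} = \frac{1}{g + \left(g g + \left(4 - 1\right)\right)} = \frac{1}{g + \left(g^{2} + 3\right)} = \frac{1}{g + \left(3 + g^{2}\right)} = \frac{1}{3 + g + g^{2}}$)
$\left(-1 + D{\left(6 \right)}\right) \left(-11\right) = \left(-1 + \frac{1}{3 + 6 + 6^{2}}\right) \left(-11\right) = \left(-1 + \frac{1}{3 + 6 + 36}\right) \left(-11\right) = \left(-1 + \frac{1}{45}\right) \left(-11\right) = \left(- \frac{44}{45}\right) \left(-11\right) = \frac{484}{45}$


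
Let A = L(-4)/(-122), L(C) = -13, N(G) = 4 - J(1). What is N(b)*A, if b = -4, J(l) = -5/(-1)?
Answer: -13/122 ≈ -0.10656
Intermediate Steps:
J(l) = 5 (J(l) = -5*(-1) = 5)
N(G) = -1 (N(G) = 4 - 1*5 = 4 - 5 = -1)
A = 13/122 (A = -13/(-122) = -13*(-1/122) = 13/122 ≈ 0.10656)
N(b)*A = -1*13/122 = -13/122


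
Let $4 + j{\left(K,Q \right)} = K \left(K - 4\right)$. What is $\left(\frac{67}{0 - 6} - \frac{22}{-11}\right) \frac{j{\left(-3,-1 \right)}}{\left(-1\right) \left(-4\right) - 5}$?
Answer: $\frac{935}{6} \approx 155.83$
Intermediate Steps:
$j{\left(K,Q \right)} = -4 + K \left(-4 + K\right)$ ($j{\left(K,Q \right)} = -4 + K \left(K - 4\right) = -4 + K \left(-4 + K\right)$)
$\left(\frac{67}{0 - 6} - \frac{22}{-11}\right) \frac{j{\left(-3,-1 \right)}}{\left(-1\right) \left(-4\right) - 5} = \left(\frac{67}{0 - 6} - \frac{22}{-11}\right) \frac{-4 + \left(-3\right)^{2} - -12}{\left(-1\right) \left(-4\right) - 5} = \left(\frac{67}{0 - 6} - -2\right) \frac{-4 + 9 + 12}{4 - 5} = \left(\frac{67}{-6} + 2\right) \frac{17}{-1} = \left(67 \left(- \frac{1}{6}\right) + 2\right) 17 \left(-1\right) = \left(- \frac{67}{6} + 2\right) \left(-17\right) = \left(- \frac{55}{6}\right) \left(-17\right) = \frac{935}{6}$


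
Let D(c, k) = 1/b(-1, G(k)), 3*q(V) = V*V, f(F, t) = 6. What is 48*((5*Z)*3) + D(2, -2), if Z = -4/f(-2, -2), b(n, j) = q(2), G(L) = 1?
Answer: -1917/4 ≈ -479.25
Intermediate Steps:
q(V) = V²/3 (q(V) = (V*V)/3 = V²/3)
b(n, j) = 4/3 (b(n, j) = (⅓)*2² = (⅓)*4 = 4/3)
Z = -⅔ (Z = -4/6 = -4*⅙ = -⅔ ≈ -0.66667)
D(c, k) = ¾ (D(c, k) = 1/(4/3) = ¾)
48*((5*Z)*3) + D(2, -2) = 48*((5*(-⅔))*3) + ¾ = 48*(-10/3*3) + ¾ = 48*(-10) + ¾ = -480 + ¾ = -1917/4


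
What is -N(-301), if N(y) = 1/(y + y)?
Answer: 1/602 ≈ 0.0016611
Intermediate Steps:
N(y) = 1/(2*y)
-N(-301) = -1/(2*(-301)) = -(-1)/(2*301) = -1*(-1/602) = 1/602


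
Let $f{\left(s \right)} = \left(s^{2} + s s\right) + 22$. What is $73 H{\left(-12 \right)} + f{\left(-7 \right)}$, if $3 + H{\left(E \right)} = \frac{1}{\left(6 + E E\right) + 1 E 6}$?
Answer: $- \frac{7649}{78} \approx -98.064$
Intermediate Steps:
$f{\left(s \right)} = 22 + 2 s^{2}$ ($f{\left(s \right)} = \left(s^{2} + s^{2}\right) + 22 = 2 s^{2} + 22 = 22 + 2 s^{2}$)
$H{\left(E \right)} = -3 + \frac{1}{6 + E^{2} + 6 E}$ ($H{\left(E \right)} = -3 + \frac{1}{\left(6 + E E\right) + 1 E 6} = -3 + \frac{1}{\left(6 + E^{2}\right) + E 6} = -3 + \frac{1}{\left(6 + E^{2}\right) + 6 E} = -3 + \frac{1}{6 + E^{2} + 6 E}$)
$73 H{\left(-12 \right)} + f{\left(-7 \right)} = 73 \frac{-17 - -216 - 3 \left(-12\right)^{2}}{6 + \left(-12\right)^{2} + 6 \left(-12\right)} + \left(22 + 2 \left(-7\right)^{2}\right) = 73 \frac{-17 + 216 - 432}{6 + 144 - 72} + \left(22 + 2 \cdot 49\right) = 73 \frac{-17 + 216 - 432}{78} + \left(22 + 98\right) = 73 \cdot \frac{1}{78} \left(-233\right) + 120 = 73 \left(- \frac{233}{78}\right) + 120 = - \frac{17009}{78} + 120 = - \frac{7649}{78}$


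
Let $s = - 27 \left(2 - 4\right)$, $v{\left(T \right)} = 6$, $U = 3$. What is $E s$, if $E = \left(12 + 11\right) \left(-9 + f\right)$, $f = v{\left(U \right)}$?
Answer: $-3726$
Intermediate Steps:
$f = 6$
$E = -69$ ($E = \left(12 + 11\right) \left(-9 + 6\right) = 23 \left(-3\right) = -69$)
$s = 54$ ($s = - 27 \left(2 - 4\right) = \left(-27\right) \left(-2\right) = 54$)
$E s = \left(-69\right) 54 = -3726$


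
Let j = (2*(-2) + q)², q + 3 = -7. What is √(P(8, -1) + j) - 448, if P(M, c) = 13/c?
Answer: -448 + √183 ≈ -434.47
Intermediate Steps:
q = -10 (q = -3 - 7 = -10)
j = 196 (j = (2*(-2) - 10)² = (-4 - 10)² = (-14)² = 196)
√(P(8, -1) + j) - 448 = √(13/(-1) + 196) - 448 = √(13*(-1) + 196) - 448 = √(-13 + 196) - 448 = √183 - 448 = -448 + √183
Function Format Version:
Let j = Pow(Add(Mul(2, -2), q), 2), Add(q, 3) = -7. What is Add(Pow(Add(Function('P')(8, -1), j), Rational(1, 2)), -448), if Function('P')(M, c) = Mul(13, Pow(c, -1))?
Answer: Add(-448, Pow(183, Rational(1, 2))) ≈ -434.47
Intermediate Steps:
q = -10 (q = Add(-3, -7) = -10)
j = 196 (j = Pow(Add(Mul(2, -2), -10), 2) = Pow(Add(-4, -10), 2) = Pow(-14, 2) = 196)
Add(Pow(Add(Function('P')(8, -1), j), Rational(1, 2)), -448) = Add(Pow(Add(Mul(13, Pow(-1, -1)), 196), Rational(1, 2)), -448) = Add(Pow(Add(Mul(13, -1), 196), Rational(1, 2)), -448) = Add(Pow(Add(-13, 196), Rational(1, 2)), -448) = Add(Pow(183, Rational(1, 2)), -448) = Add(-448, Pow(183, Rational(1, 2)))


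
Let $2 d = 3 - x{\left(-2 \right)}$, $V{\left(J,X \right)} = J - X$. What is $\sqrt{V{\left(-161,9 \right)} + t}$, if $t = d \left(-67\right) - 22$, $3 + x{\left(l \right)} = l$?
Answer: $2 i \sqrt{115} \approx 21.448 i$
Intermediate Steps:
$x{\left(l \right)} = -3 + l$
$d = 4$ ($d = \frac{3 - \left(-3 - 2\right)}{2} = \frac{3 - -5}{2} = \frac{3 + 5}{2} = \frac{1}{2} \cdot 8 = 4$)
$t = -290$ ($t = 4 \left(-67\right) - 22 = -268 - 22 = -290$)
$\sqrt{V{\left(-161,9 \right)} + t} = \sqrt{\left(-161 - 9\right) - 290} = \sqrt{-170 - 290} = \sqrt{-460} = 2 i \sqrt{115}$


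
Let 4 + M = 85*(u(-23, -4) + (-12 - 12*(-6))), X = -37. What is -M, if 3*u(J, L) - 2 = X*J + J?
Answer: -85838/3 ≈ -28613.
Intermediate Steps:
u(J, L) = 2/3 - 12*J (u(J, L) = 2/3 + (-37*J + J)/3 = 2/3 + (-36*J)/3 = 2/3 - 12*J)
M = 85838/3 (M = -4 + 85*((2/3 - 12*(-23)) + (-12 - 12*(-6))) = -4 + 85*((2/3 + 276) + (-12 + 72)) = -4 + 85*(830/3 + 60) = -4 + 85*(1010/3) = -4 + 85850/3 = 85838/3 ≈ 28613.)
-M = -1*85838/3 = -85838/3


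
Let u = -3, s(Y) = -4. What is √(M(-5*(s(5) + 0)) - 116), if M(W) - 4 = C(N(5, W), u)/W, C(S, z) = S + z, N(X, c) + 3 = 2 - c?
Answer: I*√2830/5 ≈ 10.64*I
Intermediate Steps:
N(X, c) = -1 - c (N(X, c) = -3 + (2 - c) = -1 - c)
M(W) = 4 + (-4 - W)/W (M(W) = 4 + ((-1 - W) - 3)/W = 4 + (-4 - W)/W)
√(M(-5*(s(5) + 0)) - 116) = √((3 - 4*(-1/(5*(-4 + 0)))) - 116) = √((3 - 4/((-5*(-4)))) - 116) = √((3 - 4/20) - 116) = √((3 - 4*1/20) - 116) = √((3 - ⅕) - 116) = √(14/5 - 116) = √(-566/5) = I*√2830/5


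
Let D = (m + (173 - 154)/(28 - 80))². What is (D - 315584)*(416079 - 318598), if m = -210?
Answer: -71519608091615/2704 ≈ -2.6450e+10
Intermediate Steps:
D = 119661721/2704 (D = (-210 + (173 - 154)/(28 - 80))² = (-210 + 19/(-52))² = (-210 + 19*(-1/52))² = (-210 - 19/52)² = (-10939/52)² = 119661721/2704 ≈ 44254.)
(D - 315584)*(416079 - 318598) = (119661721/2704 - 315584)*(416079 - 318598) = -733677415/2704*97481 = -71519608091615/2704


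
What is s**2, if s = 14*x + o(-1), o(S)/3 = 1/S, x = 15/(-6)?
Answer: 1444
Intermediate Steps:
x = -5/2 (x = 15*(-1/6) = -5/2 ≈ -2.5000)
o(S) = 3/S (o(S) = 3*(1/S) = 3/S)
s = -38 (s = 14*(-5/2) + 3/(-1) = -35 + 3*(-1) = -35 - 3 = -38)
s**2 = (-38)**2 = 1444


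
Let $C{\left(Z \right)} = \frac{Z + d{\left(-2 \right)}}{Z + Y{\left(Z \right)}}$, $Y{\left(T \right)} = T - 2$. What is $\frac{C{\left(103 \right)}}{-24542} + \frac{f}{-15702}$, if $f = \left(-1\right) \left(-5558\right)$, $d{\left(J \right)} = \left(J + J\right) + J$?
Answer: $- \frac{4638004673}{13102188456} \approx -0.35399$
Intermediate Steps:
$Y{\left(T \right)} = -2 + T$
$d{\left(J \right)} = 3 J$ ($d{\left(J \right)} = 2 J + J = 3 J$)
$f = 5558$
$C{\left(Z \right)} = \frac{-6 + Z}{-2 + 2 Z}$ ($C{\left(Z \right)} = \frac{Z + 3 \left(-2\right)}{Z + \left(-2 + Z\right)} = \frac{Z - 6}{-2 + 2 Z} = \frac{-6 + Z}{-2 + 2 Z}$)
$\frac{C{\left(103 \right)}}{-24542} + \frac{f}{-15702} = \frac{\frac{1}{2} \frac{1}{-1 + 103} \left(-6 + 103\right)}{-24542} + \frac{5558}{-15702} = \frac{1}{2} \cdot \frac{1}{102} \cdot 97 \left(- \frac{1}{24542}\right) + 5558 \left(- \frac{1}{15702}\right) = \frac{1}{2} \cdot \frac{1}{102} \cdot 97 \left(- \frac{1}{24542}\right) - \frac{2779}{7851} = \frac{97}{204} \left(- \frac{1}{24542}\right) - \frac{2779}{7851} = - \frac{97}{5006568} - \frac{2779}{7851} = - \frac{4638004673}{13102188456}$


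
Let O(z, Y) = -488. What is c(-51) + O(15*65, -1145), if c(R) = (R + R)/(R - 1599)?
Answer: -134183/275 ≈ -487.94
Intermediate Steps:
c(R) = 2*R/(-1599 + R) (c(R) = (2*R)/(-1599 + R) = 2*R/(-1599 + R))
c(-51) + O(15*65, -1145) = 2*(-51)/(-1599 - 51) - 488 = 2*(-51)/(-1650) - 488 = 2*(-51)*(-1/1650) - 488 = 17/275 - 488 = -134183/275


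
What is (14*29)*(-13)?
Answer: -5278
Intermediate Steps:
(14*29)*(-13) = 406*(-13) = -5278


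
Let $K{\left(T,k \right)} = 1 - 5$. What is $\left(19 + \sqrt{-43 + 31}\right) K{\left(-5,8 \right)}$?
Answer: $-76 - 8 i \sqrt{3} \approx -76.0 - 13.856 i$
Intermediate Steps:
$K{\left(T,k \right)} = -4$
$\left(19 + \sqrt{-43 + 31}\right) K{\left(-5,8 \right)} = \left(19 + \sqrt{-43 + 31}\right) \left(-4\right) = \left(19 + \sqrt{-12}\right) \left(-4\right) = \left(19 + 2 i \sqrt{3}\right) \left(-4\right) = -76 - 8 i \sqrt{3}$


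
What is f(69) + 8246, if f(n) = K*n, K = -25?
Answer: 6521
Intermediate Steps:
f(n) = -25*n
f(69) + 8246 = -25*69 + 8246 = -1725 + 8246 = 6521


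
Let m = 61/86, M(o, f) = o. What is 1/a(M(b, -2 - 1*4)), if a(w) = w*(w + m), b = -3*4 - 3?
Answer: 86/18435 ≈ 0.0046650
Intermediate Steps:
b = -15 (b = -12 - 3 = -15)
m = 61/86 (m = 61*(1/86) = 61/86 ≈ 0.70930)
a(w) = w*(61/86 + w) (a(w) = w*(w + 61/86) = w*(61/86 + w))
1/a(M(b, -2 - 1*4)) = 1/((1/86)*(-15)*(61 + 86*(-15))) = 1/((1/86)*(-15)*(61 - 1290)) = 1/((1/86)*(-15)*(-1229)) = 1/(18435/86) = 86/18435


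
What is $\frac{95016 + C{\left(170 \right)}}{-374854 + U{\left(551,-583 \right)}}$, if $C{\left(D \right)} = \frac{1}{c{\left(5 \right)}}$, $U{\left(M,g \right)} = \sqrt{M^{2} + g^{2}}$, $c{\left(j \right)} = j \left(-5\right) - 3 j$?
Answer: $- \frac{2535026213}{10001058920} - \frac{3800639 \sqrt{643490}}{5620595113040} \approx -0.25402$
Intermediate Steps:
$c{\left(j \right)} = - 8 j$ ($c{\left(j \right)} = - 5 j - 3 j = - 8 j$)
$C{\left(D \right)} = - \frac{1}{40}$ ($C{\left(D \right)} = \frac{1}{\left(-8\right) 5} = \frac{1}{-40} = - \frac{1}{40}$)
$\frac{95016 + C{\left(170 \right)}}{-374854 + U{\left(551,-583 \right)}} = \frac{95016 - \frac{1}{40}}{-374854 + \sqrt{551^{2} + \left(-583\right)^{2}}} = \frac{3800639}{40 \left(-374854 + \sqrt{303601 + 339889}\right)} = \frac{3800639}{40 \left(-374854 + \sqrt{643490}\right)}$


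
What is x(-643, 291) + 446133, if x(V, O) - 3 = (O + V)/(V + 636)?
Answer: 3123304/7 ≈ 4.4619e+5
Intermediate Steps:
x(V, O) = 3 + (O + V)/(636 + V) (x(V, O) = 3 + (O + V)/(V + 636) = 3 + (O + V)/(636 + V))
x(-643, 291) + 446133 = (1908 + 291 + 4*(-643))/(636 - 643) + 446133 = (1908 + 291 - 2572)/(-7) + 446133 = -⅐*(-373) + 446133 = 373/7 + 446133 = 3123304/7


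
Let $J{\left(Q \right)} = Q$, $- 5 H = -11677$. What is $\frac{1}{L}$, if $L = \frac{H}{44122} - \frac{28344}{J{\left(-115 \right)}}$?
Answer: $\frac{5074030}{1250862539} \approx 0.0040564$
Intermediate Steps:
$H = \frac{11677}{5}$ ($H = \left(- \frac{1}{5}\right) \left(-11677\right) = \frac{11677}{5} \approx 2335.4$)
$L = \frac{1250862539}{5074030}$ ($L = \frac{11677}{5 \cdot 44122} - \frac{28344}{-115} = \frac{11677}{5} \cdot \frac{1}{44122} - - \frac{28344}{115} = \frac{11677}{220610} + \frac{28344}{115} = \frac{1250862539}{5074030} \approx 246.52$)
$\frac{1}{L} = \frac{1}{\frac{1250862539}{5074030}} = \frac{5074030}{1250862539}$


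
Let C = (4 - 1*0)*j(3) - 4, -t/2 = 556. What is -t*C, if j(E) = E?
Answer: 8896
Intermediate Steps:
t = -1112 (t = -2*556 = -1112)
C = 8 (C = (4 - 1*0)*3 - 4 = (4 + 0)*3 - 4 = 4*3 - 4 = 12 - 4 = 8)
-t*C = -(-1112)*8 = -1*(-8896) = 8896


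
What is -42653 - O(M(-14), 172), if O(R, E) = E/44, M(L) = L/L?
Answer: -469226/11 ≈ -42657.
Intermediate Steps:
M(L) = 1
O(R, E) = E/44 (O(R, E) = E*(1/44) = E/44)
-42653 - O(M(-14), 172) = -42653 - 172/44 = -42653 - 1*43/11 = -42653 - 43/11 = -469226/11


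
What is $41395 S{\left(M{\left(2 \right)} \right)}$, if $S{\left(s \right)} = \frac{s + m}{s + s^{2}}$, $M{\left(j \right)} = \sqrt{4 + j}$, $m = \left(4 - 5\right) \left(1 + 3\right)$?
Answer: $-41395 + \frac{41395 \sqrt{6}}{3} \approx -7596.1$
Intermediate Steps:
$m = -4$ ($m = \left(-1\right) 4 = -4$)
$S{\left(s \right)} = \frac{-4 + s}{s + s^{2}}$ ($S{\left(s \right)} = \frac{s - 4}{s + s^{2}} = \frac{-4 + s}{s + s^{2}}$)
$41395 S{\left(M{\left(2 \right)} \right)} = 41395 \frac{-4 + \sqrt{4 + 2}}{\sqrt{4 + 2} \left(1 + \sqrt{4 + 2}\right)} = 41395 \frac{-4 + \sqrt{6}}{\sqrt{6} \left(1 + \sqrt{6}\right)} = 41395 \frac{\frac{\sqrt{6}}{6} \left(-4 + \sqrt{6}\right)}{1 + \sqrt{6}} = 41395 \frac{\sqrt{6} \left(-4 + \sqrt{6}\right)}{6 \left(1 + \sqrt{6}\right)} = \frac{41395 \sqrt{6} \left(-4 + \sqrt{6}\right)}{6 \left(1 + \sqrt{6}\right)}$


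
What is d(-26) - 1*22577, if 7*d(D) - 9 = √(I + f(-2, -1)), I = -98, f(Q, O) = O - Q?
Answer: -158030/7 + I*√97/7 ≈ -22576.0 + 1.407*I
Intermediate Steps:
d(D) = 9/7 + I*√97/7 (d(D) = 9/7 + √(-98 + (-1 - 1*(-2)))/7 = 9/7 + √(-98 + (-1 + 2))/7 = 9/7 + √(-98 + 1)/7 = 9/7 + √(-97)/7 = 9/7 + (I*√97)/7 = 9/7 + I*√97/7)
d(-26) - 1*22577 = (9/7 + I*√97/7) - 1*22577 = (9/7 + I*√97/7) - 22577 = -158030/7 + I*√97/7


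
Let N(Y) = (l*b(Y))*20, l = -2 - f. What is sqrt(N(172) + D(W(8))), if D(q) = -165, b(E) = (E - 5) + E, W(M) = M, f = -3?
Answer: 21*sqrt(15) ≈ 81.333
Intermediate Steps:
l = 1 (l = -2 - 1*(-3) = -2 + 3 = 1)
b(E) = -5 + 2*E (b(E) = (-5 + E) + E = -5 + 2*E)
N(Y) = -100 + 40*Y (N(Y) = (1*(-5 + 2*Y))*20 = (-5 + 2*Y)*20 = -100 + 40*Y)
sqrt(N(172) + D(W(8))) = sqrt((-100 + 40*172) - 165) = sqrt((-100 + 6880) - 165) = sqrt(6780 - 165) = sqrt(6615) = 21*sqrt(15)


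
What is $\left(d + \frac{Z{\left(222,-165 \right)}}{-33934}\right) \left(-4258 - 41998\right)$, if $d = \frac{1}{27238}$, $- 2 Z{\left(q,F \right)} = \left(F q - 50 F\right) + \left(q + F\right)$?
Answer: $\frac{4460200142692}{231073573} \approx 19302.0$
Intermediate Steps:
$Z{\left(q,F \right)} = - \frac{q}{2} + \frac{49 F}{2} - \frac{F q}{2}$ ($Z{\left(q,F \right)} = - \frac{\left(F q - 50 F\right) + \left(q + F\right)}{2} = - \frac{\left(- 50 F + F q\right) + \left(F + q\right)}{2} = - \frac{q - 49 F + F q}{2} = - \frac{q}{2} + \frac{49 F}{2} - \frac{F q}{2}$)
$d = \frac{1}{27238} \approx 3.6713 \cdot 10^{-5}$
$\left(d + \frac{Z{\left(222,-165 \right)}}{-33934}\right) \left(-4258 - 41998\right) = \left(\frac{1}{27238} + \frac{\left(- \frac{1}{2}\right) 222 + \frac{49}{2} \left(-165\right) - \left(- \frac{165}{2}\right) 222}{-33934}\right) \left(-4258 - 41998\right) = \left(\frac{1}{27238} + \left(-111 - \frac{8085}{2} + 18315\right) \left(- \frac{1}{33934}\right)\right) \left(-46256\right) = \left(\frac{1}{27238} + \frac{28323}{2} \left(- \frac{1}{33934}\right)\right) \left(-46256\right) = \left(\frac{1}{27238} - \frac{28323}{67868}\right) \left(-46256\right) = \left(- \frac{385697003}{924294292}\right) \left(-46256\right) = \frac{4460200142692}{231073573}$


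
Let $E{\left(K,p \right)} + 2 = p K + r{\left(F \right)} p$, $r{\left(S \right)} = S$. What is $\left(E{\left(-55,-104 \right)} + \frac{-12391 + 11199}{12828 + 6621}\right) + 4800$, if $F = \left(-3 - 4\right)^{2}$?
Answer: $\frac{105451286}{19449} \approx 5421.9$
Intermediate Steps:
$F = 49$ ($F = \left(-7\right)^{2} = 49$)
$E{\left(K,p \right)} = -2 + 49 p + K p$ ($E{\left(K,p \right)} = -2 + \left(p K + 49 p\right) = -2 + \left(K p + 49 p\right) = -2 + \left(49 p + K p\right) = -2 + 49 p + K p$)
$\left(E{\left(-55,-104 \right)} + \frac{-12391 + 11199}{12828 + 6621}\right) + 4800 = \left(\left(-2 + 49 \left(-104\right) - -5720\right) + \frac{-12391 + 11199}{12828 + 6621}\right) + 4800 = \left(\left(-2 - 5096 + 5720\right) - \frac{1192}{19449}\right) + 4800 = \left(622 - \frac{1192}{19449}\right) + 4800 = \frac{12096086}{19449} + 4800 = \frac{105451286}{19449}$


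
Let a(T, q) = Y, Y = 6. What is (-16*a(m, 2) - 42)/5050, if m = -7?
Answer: -69/2525 ≈ -0.027327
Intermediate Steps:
a(T, q) = 6
(-16*a(m, 2) - 42)/5050 = (-16*6 - 42)/5050 = (-96 - 42)*(1/5050) = -138*1/5050 = -69/2525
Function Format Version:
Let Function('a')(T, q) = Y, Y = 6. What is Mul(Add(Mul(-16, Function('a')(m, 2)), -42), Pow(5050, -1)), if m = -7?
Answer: Rational(-69, 2525) ≈ -0.027327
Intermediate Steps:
Function('a')(T, q) = 6
Mul(Add(Mul(-16, Function('a')(m, 2)), -42), Pow(5050, -1)) = Mul(Add(Mul(-16, 6), -42), Pow(5050, -1)) = Mul(Add(-96, -42), Rational(1, 5050)) = Mul(-138, Rational(1, 5050)) = Rational(-69, 2525)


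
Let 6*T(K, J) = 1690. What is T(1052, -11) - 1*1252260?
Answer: -3755935/3 ≈ -1.2520e+6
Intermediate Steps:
T(K, J) = 845/3 (T(K, J) = (⅙)*1690 = 845/3)
T(1052, -11) - 1*1252260 = 845/3 - 1*1252260 = 845/3 - 1252260 = -3755935/3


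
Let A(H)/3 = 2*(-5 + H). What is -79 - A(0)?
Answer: -49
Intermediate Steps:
A(H) = -30 + 6*H (A(H) = 3*(2*(-5 + H)) = 3*(-10 + 2*H) = -30 + 6*H)
-79 - A(0) = -79 - (-30 + 6*0) = -79 - (-30 + 0) = -79 - 1*(-30) = -79 + 30 = -49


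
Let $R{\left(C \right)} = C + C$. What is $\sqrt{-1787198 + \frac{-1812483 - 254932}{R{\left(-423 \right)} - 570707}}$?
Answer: $\frac{i \sqrt{583827850026135687}}{571553} \approx 1336.9 i$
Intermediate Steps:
$R{\left(C \right)} = 2 C$
$\sqrt{-1787198 + \frac{-1812483 - 254932}{R{\left(-423 \right)} - 570707}} = \sqrt{-1787198 + \frac{-1812483 - 254932}{2 \left(-423\right) - 570707}} = \sqrt{-1787198 - \frac{2067415}{-846 - 570707}} = \sqrt{-1787198 - \frac{2067415}{-571553}} = \sqrt{-1787198 - - \frac{2067415}{571553}} = \sqrt{-1787198 + \frac{2067415}{571553}} = \sqrt{- \frac{1021476311079}{571553}} = \frac{i \sqrt{583827850026135687}}{571553}$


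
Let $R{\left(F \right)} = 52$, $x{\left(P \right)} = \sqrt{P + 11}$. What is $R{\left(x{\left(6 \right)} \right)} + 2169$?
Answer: $2221$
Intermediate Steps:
$x{\left(P \right)} = \sqrt{11 + P}$
$R{\left(x{\left(6 \right)} \right)} + 2169 = 52 + 2169 = 2221$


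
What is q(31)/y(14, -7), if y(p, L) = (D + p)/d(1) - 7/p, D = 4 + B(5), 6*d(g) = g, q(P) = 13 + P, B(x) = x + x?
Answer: 88/335 ≈ 0.26269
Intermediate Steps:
B(x) = 2*x
d(g) = g/6
D = 14 (D = 4 + 2*5 = 4 + 10 = 14)
y(p, L) = 84 - 7/p + 6*p (y(p, L) = (14 + p)/(((⅙)*1)) - 7/p = (14 + p)/(⅙) - 7/p = (14 + p)*6 - 7/p = (84 + 6*p) - 7/p = 84 - 7/p + 6*p)
q(31)/y(14, -7) = (13 + 31)/(84 - 7/14 + 6*14) = 44/(84 - 7*1/14 + 84) = 44/(84 - ½ + 84) = 44/(335/2) = 44*(2/335) = 88/335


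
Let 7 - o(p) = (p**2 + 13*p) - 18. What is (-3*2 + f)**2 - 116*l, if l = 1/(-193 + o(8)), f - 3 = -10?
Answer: 14225/84 ≈ 169.35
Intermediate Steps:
f = -7 (f = 3 - 10 = -7)
o(p) = 25 - p**2 - 13*p (o(p) = 7 - ((p**2 + 13*p) - 18) = 7 - (-18 + p**2 + 13*p) = 7 + (18 - p**2 - 13*p) = 25 - p**2 - 13*p)
l = -1/336 (l = 1/(-193 + (25 - 1*8**2 - 13*8)) = 1/(-193 + (25 - 1*64 - 104)) = 1/(-193 + (25 - 64 - 104)) = 1/(-193 - 143) = 1/(-336) = -1/336 ≈ -0.0029762)
(-3*2 + f)**2 - 116*l = (-3*2 - 7)**2 - 116*(-1/336) = (-6 - 7)**2 + 29/84 = (-13)**2 + 29/84 = 169 + 29/84 = 14225/84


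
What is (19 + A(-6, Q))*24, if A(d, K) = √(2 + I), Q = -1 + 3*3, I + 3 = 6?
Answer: 456 + 24*√5 ≈ 509.67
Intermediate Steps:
I = 3 (I = -3 + 6 = 3)
Q = 8 (Q = -1 + 9 = 8)
A(d, K) = √5 (A(d, K) = √(2 + 3) = √5)
(19 + A(-6, Q))*24 = (19 + √5)*24 = 456 + 24*√5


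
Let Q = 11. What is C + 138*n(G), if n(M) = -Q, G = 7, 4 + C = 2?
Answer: -1520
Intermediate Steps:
C = -2 (C = -4 + 2 = -2)
n(M) = -11 (n(M) = -1*11 = -11)
C + 138*n(G) = -2 + 138*(-11) = -2 - 1518 = -1520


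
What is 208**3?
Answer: 8998912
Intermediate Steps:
208**3 = 8998912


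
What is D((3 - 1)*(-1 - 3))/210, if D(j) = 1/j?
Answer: -1/1680 ≈ -0.00059524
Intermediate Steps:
D((3 - 1)*(-1 - 3))/210 = 1/(((3 - 1)*(-1 - 3))*210) = (1/210)/(2*(-4)) = (1/210)/(-8) = -1/8*1/210 = -1/1680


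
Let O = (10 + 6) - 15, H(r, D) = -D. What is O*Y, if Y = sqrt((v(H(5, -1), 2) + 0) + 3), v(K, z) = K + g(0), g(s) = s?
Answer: 2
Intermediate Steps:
O = 1 (O = 16 - 15 = 1)
v(K, z) = K (v(K, z) = K + 0 = K)
Y = 2 (Y = sqrt((-1*(-1) + 0) + 3) = sqrt((1 + 0) + 3) = sqrt(1 + 3) = sqrt(4) = 2)
O*Y = 1*2 = 2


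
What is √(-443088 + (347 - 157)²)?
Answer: 2*I*√101747 ≈ 637.96*I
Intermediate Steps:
√(-443088 + (347 - 157)²) = √(-443088 + 190²) = √(-443088 + 36100) = √(-406988) = 2*I*√101747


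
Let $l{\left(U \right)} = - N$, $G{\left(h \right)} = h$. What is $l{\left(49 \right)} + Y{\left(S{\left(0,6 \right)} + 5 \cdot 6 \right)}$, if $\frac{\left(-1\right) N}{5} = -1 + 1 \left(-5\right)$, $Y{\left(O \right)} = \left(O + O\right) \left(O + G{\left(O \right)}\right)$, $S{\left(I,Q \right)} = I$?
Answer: $3570$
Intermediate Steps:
$Y{\left(O \right)} = 4 O^{2}$ ($Y{\left(O \right)} = \left(O + O\right) \left(O + O\right) = 2 O 2 O = 4 O^{2}$)
$N = 30$ ($N = - 5 \left(-1 + 1 \left(-5\right)\right) = - 5 \left(-1 - 5\right) = \left(-5\right) \left(-6\right) = 30$)
$l{\left(U \right)} = -30$ ($l{\left(U \right)} = \left(-1\right) 30 = -30$)
$l{\left(49 \right)} + Y{\left(S{\left(0,6 \right)} + 5 \cdot 6 \right)} = -30 + 4 \left(0 + 5 \cdot 6\right)^{2} = -30 + 4 \left(0 + 30\right)^{2} = -30 + 4 \cdot 30^{2} = -30 + 4 \cdot 900 = -30 + 3600 = 3570$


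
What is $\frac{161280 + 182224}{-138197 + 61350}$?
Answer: $- \frac{343504}{76847} \approx -4.47$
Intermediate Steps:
$\frac{161280 + 182224}{-138197 + 61350} = \frac{343504}{-76847} = 343504 \left(- \frac{1}{76847}\right) = - \frac{343504}{76847}$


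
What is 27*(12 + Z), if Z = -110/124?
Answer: 18603/62 ≈ 300.05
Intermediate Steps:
Z = -55/62 (Z = -110*1/124 = -55/62 ≈ -0.88710)
27*(12 + Z) = 27*(12 - 55/62) = 27*(689/62) = 18603/62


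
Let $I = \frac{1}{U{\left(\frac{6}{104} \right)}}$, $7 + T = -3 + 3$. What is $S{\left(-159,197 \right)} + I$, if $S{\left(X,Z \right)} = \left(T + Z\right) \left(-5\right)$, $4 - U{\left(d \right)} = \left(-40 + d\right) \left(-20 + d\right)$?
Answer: $- \frac{2035884054}{2143033} \approx -950.0$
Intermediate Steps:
$T = -7$ ($T = -7 + \left(-3 + 3\right) = -7 + 0 = -7$)
$U{\left(d \right)} = 4 - \left(-40 + d\right) \left(-20 + d\right)$
$S{\left(X,Z \right)} = 35 - 5 Z$ ($S{\left(X,Z \right)} = \left(-7 + Z\right) \left(-5\right) = 35 - 5 Z$)
$I = - \frac{2704}{2143033}$ ($I = \frac{1}{-796 - \left(\frac{6}{104}\right)^{2} + 60 \cdot \frac{6}{104}} = \frac{1}{-796 - \left(6 \cdot \frac{1}{104}\right)^{2} + 60 \cdot 6 \cdot \frac{1}{104}} = \frac{1}{-796 - \left(\frac{3}{52}\right)^{2} + 60 \cdot \frac{3}{52}} = \frac{1}{-796 - \frac{9}{2704} + \frac{45}{13}} = \frac{1}{- \frac{2143033}{2704}} = - \frac{2704}{2143033} \approx -0.0012618$)
$S{\left(-159,197 \right)} + I = \left(35 - 985\right) - \frac{2704}{2143033} = -950 - \frac{2704}{2143033} = - \frac{2035884054}{2143033}$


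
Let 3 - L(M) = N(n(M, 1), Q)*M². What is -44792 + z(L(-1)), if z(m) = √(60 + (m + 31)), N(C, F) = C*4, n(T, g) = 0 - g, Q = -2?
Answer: -44792 + 7*√2 ≈ -44782.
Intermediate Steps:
n(T, g) = -g
N(C, F) = 4*C
L(M) = 3 + 4*M² (L(M) = 3 - 4*(-1*1)*M² = 3 - 4*(-1)*M² = 3 - (-4)*M² = 3 + 4*M²)
z(m) = √(91 + m) (z(m) = √(60 + (31 + m)) = √(91 + m))
-44792 + z(L(-1)) = -44792 + √(91 + (3 + 4*(-1)²)) = -44792 + √(91 + (3 + 4*1)) = -44792 + √(91 + (3 + 4)) = -44792 + √(91 + 7) = -44792 + √98 = -44792 + 7*√2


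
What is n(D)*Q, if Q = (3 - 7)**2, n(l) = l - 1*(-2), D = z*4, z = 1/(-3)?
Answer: 32/3 ≈ 10.667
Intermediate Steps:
z = -1/3 ≈ -0.33333
D = -4/3 (D = -1/3*4 = -4/3 ≈ -1.3333)
n(l) = 2 + l (n(l) = l + 2 = 2 + l)
Q = 16 (Q = (-4)**2 = 16)
n(D)*Q = (2 - 4/3)*16 = (2/3)*16 = 32/3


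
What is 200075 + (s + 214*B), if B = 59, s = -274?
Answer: 212427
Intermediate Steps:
200075 + (s + 214*B) = 200075 + (-274 + 214*59) = 200075 + (-274 + 12626) = 200075 + 12352 = 212427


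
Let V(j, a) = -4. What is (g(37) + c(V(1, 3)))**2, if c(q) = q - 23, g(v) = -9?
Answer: 1296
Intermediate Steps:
c(q) = -23 + q
(g(37) + c(V(1, 3)))**2 = (-9 + (-23 - 4))**2 = (-9 - 27)**2 = (-36)**2 = 1296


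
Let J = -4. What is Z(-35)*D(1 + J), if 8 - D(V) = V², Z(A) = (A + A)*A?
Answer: -2450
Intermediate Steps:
Z(A) = 2*A² (Z(A) = (2*A)*A = 2*A²)
D(V) = 8 - V²
Z(-35)*D(1 + J) = (2*(-35)²)*(8 - (1 - 4)²) = (2*1225)*(8 - 1*(-3)²) = 2450*(8 - 1*9) = 2450*(8 - 9) = 2450*(-1) = -2450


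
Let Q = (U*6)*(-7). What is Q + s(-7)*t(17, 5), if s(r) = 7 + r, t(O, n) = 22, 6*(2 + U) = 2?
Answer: 70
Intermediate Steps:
U = -5/3 (U = -2 + (⅙)*2 = -2 + ⅓ = -5/3 ≈ -1.6667)
Q = 70 (Q = -5/3*6*(-7) = -10*(-7) = 70)
Q + s(-7)*t(17, 5) = 70 + (7 - 7)*22 = 70 + 0*22 = 70 + 0 = 70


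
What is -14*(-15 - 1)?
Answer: 224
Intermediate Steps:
-14*(-15 - 1) = -14*(-16) = 224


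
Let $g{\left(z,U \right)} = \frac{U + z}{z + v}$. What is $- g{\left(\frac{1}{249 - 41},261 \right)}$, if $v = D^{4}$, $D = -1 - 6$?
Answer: $- \frac{54289}{499409} \approx -0.10871$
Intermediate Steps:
$D = -7$ ($D = -1 - 6 = -7$)
$v = 2401$ ($v = \left(-7\right)^{4} = 2401$)
$g{\left(z,U \right)} = \frac{U + z}{2401 + z}$ ($g{\left(z,U \right)} = \frac{U + z}{z + 2401} = \frac{U + z}{2401 + z}$)
$- g{\left(\frac{1}{249 - 41},261 \right)} = - \frac{261 + \frac{1}{249 - 41}}{2401 + \frac{1}{249 - 41}} = - \frac{261 + \frac{1}{208}}{2401 + \frac{1}{208}} = - \frac{54289}{\frac{499409}{208} \cdot 208} = - \frac{208 \cdot 54289}{499409 \cdot 208} = \left(-1\right) \frac{54289}{499409} = - \frac{54289}{499409}$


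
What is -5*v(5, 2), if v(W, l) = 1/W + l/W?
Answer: -3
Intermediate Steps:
v(W, l) = 1/W + l/W
-5*v(5, 2) = -5*(1 + 2)/5 = -3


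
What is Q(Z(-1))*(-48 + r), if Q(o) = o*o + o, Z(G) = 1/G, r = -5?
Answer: 0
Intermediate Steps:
Q(o) = o + o**2 (Q(o) = o**2 + o = o + o**2)
Q(Z(-1))*(-48 + r) = ((1 + 1/(-1))/(-1))*(-48 - 5) = -(1 - 1)*(-53) = -1*0*(-53) = 0*(-53) = 0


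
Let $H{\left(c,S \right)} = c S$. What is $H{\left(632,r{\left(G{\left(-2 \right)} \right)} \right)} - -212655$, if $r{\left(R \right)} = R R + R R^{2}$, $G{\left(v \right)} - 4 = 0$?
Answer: $263215$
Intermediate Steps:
$G{\left(v \right)} = 4$ ($G{\left(v \right)} = 4 + 0 = 4$)
$r{\left(R \right)} = R^{2} + R^{3}$
$H{\left(c,S \right)} = S c$
$H{\left(632,r{\left(G{\left(-2 \right)} \right)} \right)} - -212655 = 4^{2} \left(1 + 4\right) 632 - -212655 = 16 \cdot 5 \cdot 632 + 212655 = 80 \cdot 632 + 212655 = 50560 + 212655 = 263215$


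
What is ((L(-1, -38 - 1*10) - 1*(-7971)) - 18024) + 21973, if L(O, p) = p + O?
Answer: 11871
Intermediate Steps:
L(O, p) = O + p
((L(-1, -38 - 1*10) - 1*(-7971)) - 18024) + 21973 = (((-1 + (-38 - 1*10)) - 1*(-7971)) - 18024) + 21973 = (((-1 + (-38 - 10)) + 7971) - 18024) + 21973 = (((-1 - 48) + 7971) - 18024) + 21973 = ((-49 + 7971) - 18024) + 21973 = (7922 - 18024) + 21973 = -10102 + 21973 = 11871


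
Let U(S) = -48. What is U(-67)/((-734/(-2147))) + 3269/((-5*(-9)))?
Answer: -1119037/16515 ≈ -67.759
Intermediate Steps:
U(-67)/((-734/(-2147))) + 3269/((-5*(-9))) = -48/((-734/(-2147))) + 3269/((-5*(-9))) = -48/((-734*(-1/2147))) + 3269/45 = -48/734/2147 + 3269*(1/45) = -48*2147/734 + 3269/45 = -51528/367 + 3269/45 = -1119037/16515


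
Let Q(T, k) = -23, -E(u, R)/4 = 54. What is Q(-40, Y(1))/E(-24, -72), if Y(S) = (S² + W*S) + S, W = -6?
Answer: 23/216 ≈ 0.10648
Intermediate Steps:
E(u, R) = -216 (E(u, R) = -4*54 = -216)
Y(S) = S² - 5*S (Y(S) = (S² - 6*S) + S = S² - 5*S)
Q(-40, Y(1))/E(-24, -72) = -23/(-216) = -23*(-1/216) = 23/216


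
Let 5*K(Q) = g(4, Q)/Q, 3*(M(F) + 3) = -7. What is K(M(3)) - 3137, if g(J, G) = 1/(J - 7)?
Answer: -250959/80 ≈ -3137.0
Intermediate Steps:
M(F) = -16/3 (M(F) = -3 + (⅓)*(-7) = -3 - 7/3 = -16/3)
g(J, G) = 1/(-7 + J)
K(Q) = -1/(15*Q) (K(Q) = (1/((-7 + 4)*Q))/5 = (1/((-3)*Q))/5 = (-1/(3*Q))/5 = -1/(15*Q))
K(M(3)) - 3137 = -1/(15*(-16/3)) - 3137 = -1/15*(-3/16) - 3137 = 1/80 - 3137 = -250959/80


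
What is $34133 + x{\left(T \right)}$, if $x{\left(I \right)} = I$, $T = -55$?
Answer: $34078$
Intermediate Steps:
$34133 + x{\left(T \right)} = 34133 - 55 = 34078$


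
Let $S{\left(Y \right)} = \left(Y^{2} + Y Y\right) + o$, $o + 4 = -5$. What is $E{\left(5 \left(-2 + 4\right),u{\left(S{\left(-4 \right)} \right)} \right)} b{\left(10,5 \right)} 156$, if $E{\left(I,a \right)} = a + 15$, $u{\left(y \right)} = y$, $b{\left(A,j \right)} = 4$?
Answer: $23712$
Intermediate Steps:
$o = -9$ ($o = -4 - 5 = -9$)
$S{\left(Y \right)} = -9 + 2 Y^{2}$ ($S{\left(Y \right)} = \left(Y^{2} + Y Y\right) - 9 = \left(Y^{2} + Y^{2}\right) - 9 = 2 Y^{2} - 9 = -9 + 2 Y^{2}$)
$E{\left(I,a \right)} = 15 + a$
$E{\left(5 \left(-2 + 4\right),u{\left(S{\left(-4 \right)} \right)} \right)} b{\left(10,5 \right)} 156 = \left(15 - \left(9 - 2 \left(-4\right)^{2}\right)\right) 4 \cdot 156 = \left(15 + \left(-9 + 2 \cdot 16\right)\right) 4 \cdot 156 = \left(15 + \left(-9 + 32\right)\right) 4 \cdot 156 = \left(15 + 23\right) 4 \cdot 156 = 38 \cdot 4 \cdot 156 = 152 \cdot 156 = 23712$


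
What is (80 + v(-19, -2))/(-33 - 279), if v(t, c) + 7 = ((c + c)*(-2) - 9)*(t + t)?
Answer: -37/104 ≈ -0.35577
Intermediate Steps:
v(t, c) = -7 + 2*t*(-9 - 4*c) (v(t, c) = -7 + ((c + c)*(-2) - 9)*(t + t) = -7 + ((2*c)*(-2) - 9)*(2*t) = -7 + (-4*c - 9)*(2*t) = -7 + (-9 - 4*c)*(2*t) = -7 + 2*t*(-9 - 4*c))
(80 + v(-19, -2))/(-33 - 279) = (80 + (-7 - 18*(-19) - 8*(-2)*(-19)))/(-33 - 279) = (80 + (-7 + 342 - 304))/(-312) = (80 + 31)*(-1/312) = 111*(-1/312) = -37/104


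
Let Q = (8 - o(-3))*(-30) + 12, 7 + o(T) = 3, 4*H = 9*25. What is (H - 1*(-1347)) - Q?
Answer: 7005/4 ≈ 1751.3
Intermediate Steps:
H = 225/4 (H = (9*25)/4 = (¼)*225 = 225/4 ≈ 56.250)
o(T) = -4 (o(T) = -7 + 3 = -4)
Q = -348 (Q = (8 - 1*(-4))*(-30) + 12 = (8 + 4)*(-30) + 12 = 12*(-30) + 12 = -360 + 12 = -348)
(H - 1*(-1347)) - Q = (225/4 - 1*(-1347)) - 1*(-348) = (225/4 + 1347) + 348 = 5613/4 + 348 = 7005/4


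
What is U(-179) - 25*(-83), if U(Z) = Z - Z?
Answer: 2075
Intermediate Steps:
U(Z) = 0
U(-179) - 25*(-83) = 0 - 25*(-83) = 0 - 1*(-2075) = 0 + 2075 = 2075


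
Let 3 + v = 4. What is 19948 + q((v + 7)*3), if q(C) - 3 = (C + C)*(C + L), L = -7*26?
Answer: 12367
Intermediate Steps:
v = 1 (v = -3 + 4 = 1)
L = -182
q(C) = 3 + 2*C*(-182 + C) (q(C) = 3 + (C + C)*(C - 182) = 3 + (2*C)*(-182 + C) = 3 + 2*C*(-182 + C))
19948 + q((v + 7)*3) = 19948 + (3 - 364*(1 + 7)*3 + 2*((1 + 7)*3)**2) = 19948 + (3 - 2912*3 + 2*(8*3)**2) = 19948 + (3 - 364*24 + 2*24**2) = 19948 + (3 - 8736 + 2*576) = 19948 + (3 - 8736 + 1152) = 19948 - 7581 = 12367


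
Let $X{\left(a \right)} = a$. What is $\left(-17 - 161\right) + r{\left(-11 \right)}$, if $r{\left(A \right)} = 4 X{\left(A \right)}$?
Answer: $-222$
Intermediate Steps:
$r{\left(A \right)} = 4 A$
$\left(-17 - 161\right) + r{\left(-11 \right)} = \left(-17 - 161\right) + 4 \left(-11\right) = \left(-17 - 161\right) - 44 = -178 - 44 = -222$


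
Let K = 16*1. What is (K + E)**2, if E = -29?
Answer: 169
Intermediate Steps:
K = 16
(K + E)**2 = (16 - 29)**2 = (-13)**2 = 169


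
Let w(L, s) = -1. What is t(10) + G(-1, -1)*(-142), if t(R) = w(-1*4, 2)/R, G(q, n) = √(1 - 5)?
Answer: -⅒ - 284*I ≈ -0.1 - 284.0*I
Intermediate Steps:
G(q, n) = 2*I (G(q, n) = √(-4) = 2*I)
t(R) = -1/R
t(10) + G(-1, -1)*(-142) = -1/10 + (2*I)*(-142) = -1*⅒ - 284*I = -⅒ - 284*I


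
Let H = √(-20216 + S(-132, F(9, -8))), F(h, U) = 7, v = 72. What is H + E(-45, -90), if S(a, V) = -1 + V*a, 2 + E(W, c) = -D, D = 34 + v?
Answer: -108 + 27*I*√29 ≈ -108.0 + 145.4*I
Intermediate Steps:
D = 106 (D = 34 + 72 = 106)
E(W, c) = -108 (E(W, c) = -2 - 1*106 = -2 - 106 = -108)
H = 27*I*√29 (H = √(-20216 + (-1 + 7*(-132))) = √(-20216 + (-1 - 924)) = √(-20216 - 925) = √(-21141) = 27*I*√29 ≈ 145.4*I)
H + E(-45, -90) = 27*I*√29 - 108 = -108 + 27*I*√29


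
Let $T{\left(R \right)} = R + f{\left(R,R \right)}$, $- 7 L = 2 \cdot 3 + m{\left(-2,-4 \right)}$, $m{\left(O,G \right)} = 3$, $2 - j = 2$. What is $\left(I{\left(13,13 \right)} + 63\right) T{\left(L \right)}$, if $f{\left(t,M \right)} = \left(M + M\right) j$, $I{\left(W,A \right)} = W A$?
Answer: $- \frac{2088}{7} \approx -298.29$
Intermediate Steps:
$j = 0$ ($j = 2 - 2 = 0$)
$I{\left(W,A \right)} = A W$
$L = - \frac{9}{7}$ ($L = - \frac{2 \cdot 3 + 3}{7} = - \frac{6 + 3}{7} = \left(- \frac{1}{7}\right) 9 = - \frac{9}{7} \approx -1.2857$)
$f{\left(t,M \right)} = 0$ ($f{\left(t,M \right)} = \left(M + M\right) 0 = 2 M 0 = 0$)
$T{\left(R \right)} = R$ ($T{\left(R \right)} = R + 0 = R$)
$\left(I{\left(13,13 \right)} + 63\right) T{\left(L \right)} = \left(13 \cdot 13 + 63\right) \left(- \frac{9}{7}\right) = \left(169 + 63\right) \left(- \frac{9}{7}\right) = 232 \left(- \frac{9}{7}\right) = - \frac{2088}{7}$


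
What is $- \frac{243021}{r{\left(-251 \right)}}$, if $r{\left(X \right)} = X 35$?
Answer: $\frac{243021}{8785} \approx 27.663$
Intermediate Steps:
$r{\left(X \right)} = 35 X$
$- \frac{243021}{r{\left(-251 \right)}} = - \frac{243021}{35 \left(-251\right)} = - \frac{243021}{-8785} = \left(-243021\right) \left(- \frac{1}{8785}\right) = \frac{243021}{8785}$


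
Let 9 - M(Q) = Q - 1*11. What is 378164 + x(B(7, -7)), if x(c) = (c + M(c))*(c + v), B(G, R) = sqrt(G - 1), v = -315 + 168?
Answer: 375224 + 20*sqrt(6) ≈ 3.7527e+5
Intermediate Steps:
M(Q) = 20 - Q (M(Q) = 9 - (Q - 1*11) = 9 - (Q - 11) = 9 - (-11 + Q) = 9 + (11 - Q) = 20 - Q)
v = -147
B(G, R) = sqrt(-1 + G)
x(c) = -2940 + 20*c (x(c) = (c + (20 - c))*(c - 147) = 20*(-147 + c) = -2940 + 20*c)
378164 + x(B(7, -7)) = 378164 + (-2940 + 20*sqrt(-1 + 7)) = 378164 + (-2940 + 20*sqrt(6)) = 375224 + 20*sqrt(6)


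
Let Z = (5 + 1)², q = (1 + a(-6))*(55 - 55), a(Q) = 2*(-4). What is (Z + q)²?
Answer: 1296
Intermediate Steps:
a(Q) = -8
q = 0 (q = (1 - 8)*(55 - 55) = -7*0 = 0)
Z = 36 (Z = 6² = 36)
(Z + q)² = (36 + 0)² = 36² = 1296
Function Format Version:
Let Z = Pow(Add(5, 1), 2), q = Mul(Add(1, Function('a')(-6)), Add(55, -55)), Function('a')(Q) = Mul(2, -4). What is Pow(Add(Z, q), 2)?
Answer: 1296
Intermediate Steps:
Function('a')(Q) = -8
q = 0 (q = Mul(Add(1, -8), Add(55, -55)) = Mul(-7, 0) = 0)
Z = 36 (Z = Pow(6, 2) = 36)
Pow(Add(Z, q), 2) = Pow(Add(36, 0), 2) = Pow(36, 2) = 1296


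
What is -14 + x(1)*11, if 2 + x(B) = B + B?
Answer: -14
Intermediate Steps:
x(B) = -2 + 2*B (x(B) = -2 + (B + B) = -2 + 2*B)
-14 + x(1)*11 = -14 + (-2 + 2*1)*11 = -14 + (-2 + 2)*11 = -14 + 0*11 = -14 + 0 = -14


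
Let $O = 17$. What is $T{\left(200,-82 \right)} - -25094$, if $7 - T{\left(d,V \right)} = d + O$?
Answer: $24884$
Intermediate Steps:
$T{\left(d,V \right)} = -10 - d$ ($T{\left(d,V \right)} = 7 - \left(d + 17\right) = 7 - \left(17 + d\right) = -10 - d$)
$T{\left(200,-82 \right)} - -25094 = \left(-10 - 200\right) - -25094 = \left(-10 - 200\right) + 25094 = -210 + 25094 = 24884$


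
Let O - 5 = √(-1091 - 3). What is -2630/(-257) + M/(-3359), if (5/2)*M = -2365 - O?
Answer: 9077806/863263 + 2*I*√1094/16795 ≈ 10.516 + 0.0039387*I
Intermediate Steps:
O = 5 + I*√1094 (O = 5 + √(-1091 - 3) = 5 + √(-1094) = 5 + I*√1094 ≈ 5.0 + 33.076*I)
M = -948 - 2*I*√1094/5 (M = 2*(-2365 - (5 + I*√1094))/5 = 2*(-2365 + (-5 - I*√1094))/5 = 2*(-2370 - I*√1094)/5 = -948 - 2*I*√1094/5 ≈ -948.0 - 13.23*I)
-2630/(-257) + M/(-3359) = -2630/(-257) + (-948 - 2*I*√1094/5)/(-3359) = -2630*(-1/257) + (-948 - 2*I*√1094/5)*(-1/3359) = 2630/257 + (948/3359 + 2*I*√1094/16795) = 9077806/863263 + 2*I*√1094/16795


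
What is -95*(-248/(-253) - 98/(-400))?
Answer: -1177943/10120 ≈ -116.40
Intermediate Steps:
-95*(-248/(-253) - 98/(-400)) = -95*(-248*(-1/253) - 98*(-1/400)) = -95*(248/253 + 49/200) = -95*61997/50600 = -1177943/10120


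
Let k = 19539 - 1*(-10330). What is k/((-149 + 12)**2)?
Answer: 29869/18769 ≈ 1.5914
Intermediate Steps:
k = 29869 (k = 19539 + 10330 = 29869)
k/((-149 + 12)**2) = 29869/((-149 + 12)**2) = 29869/((-137)**2) = 29869/18769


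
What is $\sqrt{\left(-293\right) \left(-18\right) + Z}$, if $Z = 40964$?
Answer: $\sqrt{46238} \approx 215.03$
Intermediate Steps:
$\sqrt{\left(-293\right) \left(-18\right) + Z} = \sqrt{\left(-293\right) \left(-18\right) + 40964} = \sqrt{5274 + 40964} = \sqrt{46238}$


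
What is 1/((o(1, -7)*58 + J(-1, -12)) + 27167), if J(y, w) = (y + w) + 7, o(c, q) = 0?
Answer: 1/27161 ≈ 3.6818e-5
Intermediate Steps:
J(y, w) = 7 + w + y (J(y, w) = (w + y) + 7 = 7 + w + y)
1/((o(1, -7)*58 + J(-1, -12)) + 27167) = 1/((0*58 + (7 - 12 - 1)) + 27167) = 1/((0 - 6) + 27167) = 1/(-6 + 27167) = 1/27161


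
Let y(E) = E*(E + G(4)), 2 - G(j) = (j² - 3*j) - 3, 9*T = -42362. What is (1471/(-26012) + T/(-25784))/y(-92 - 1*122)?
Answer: 47535373/17196495144444 ≈ 2.7642e-6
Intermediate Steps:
T = -42362/9 (T = (⅑)*(-42362) = -42362/9 ≈ -4706.9)
G(j) = 5 - j² + 3*j (G(j) = 2 - ((j² - 3*j) - 3) = 2 - (-3 + j² - 3*j) = 2 + (3 - j² + 3*j) = 5 - j² + 3*j)
y(E) = E*(1 + E) (y(E) = E*(E + (5 - 1*4² + 3*4)) = E*(E + (5 - 1*16 + 12)) = E*(E + (5 - 16 + 12)) = E*(E + 1) = E*(1 + E))
(1471/(-26012) + T/(-25784))/y(-92 - 1*122) = (1471/(-26012) - 42362/9/(-25784))/(((-92 - 1*122)*(1 + (-92 - 1*122)))) = (1471*(-1/26012) - 42362/9*(-1/25784))/(((-92 - 122)*(1 + (-92 - 122)))) = (-1471/26012 + 21181/116028)/((-214*(1 - 214))) = 47535373/(377265042*((-214*(-213)))) = (47535373/377265042)/45582 = (47535373/377265042)*(1/45582) = 47535373/17196495144444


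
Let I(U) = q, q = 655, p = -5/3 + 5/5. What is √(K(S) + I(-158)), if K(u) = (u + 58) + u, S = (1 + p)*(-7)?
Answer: 5*√255/3 ≈ 26.615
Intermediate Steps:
p = -⅔ (p = -5*⅓ + 5*(⅕) = -5/3 + 1 = -⅔ ≈ -0.66667)
S = -7/3 (S = (1 - ⅔)*(-7) = (⅓)*(-7) = -7/3 ≈ -2.3333)
K(u) = 58 + 2*u (K(u) = (58 + u) + u = 58 + 2*u)
I(U) = 655
√(K(S) + I(-158)) = √((58 + 2*(-7/3)) + 655) = √((58 - 14/3) + 655) = √(160/3 + 655) = √(2125/3) = 5*√255/3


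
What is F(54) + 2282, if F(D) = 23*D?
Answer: 3524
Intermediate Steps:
F(54) + 2282 = 23*54 + 2282 = 1242 + 2282 = 3524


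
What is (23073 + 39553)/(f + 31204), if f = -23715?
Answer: 62626/7489 ≈ 8.3624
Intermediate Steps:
(23073 + 39553)/(f + 31204) = (23073 + 39553)/(-23715 + 31204) = 62626/7489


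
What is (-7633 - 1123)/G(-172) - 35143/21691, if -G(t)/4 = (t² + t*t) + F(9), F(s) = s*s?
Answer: -2034706008/1285170059 ≈ -1.5832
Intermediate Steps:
F(s) = s²
G(t) = -324 - 8*t² (G(t) = -4*((t² + t*t) + 9²) = -4*((t² + t²) + 81) = -4*(2*t² + 81) = -4*(81 + 2*t²) = -324 - 8*t²)
(-7633 - 1123)/G(-172) - 35143/21691 = (-7633 - 1123)/(-324 - 8*(-172)²) - 35143/21691 = -8756/(-324 - 8*29584) - 35143*1/21691 = -8756/(-324 - 236672) - 35143/21691 = -8756/(-236996) - 35143/21691 = -8756*(-1/236996) - 35143/21691 = 2189/59249 - 35143/21691 = -2034706008/1285170059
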